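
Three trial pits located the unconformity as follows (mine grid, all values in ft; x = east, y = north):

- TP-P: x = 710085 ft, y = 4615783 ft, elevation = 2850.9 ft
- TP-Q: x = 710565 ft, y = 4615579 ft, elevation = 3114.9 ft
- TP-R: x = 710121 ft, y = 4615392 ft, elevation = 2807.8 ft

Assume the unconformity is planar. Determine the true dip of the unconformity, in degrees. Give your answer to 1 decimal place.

32.8°

Let the plane be z = a·x + b·y + c.
TP-Q−TP-P: 480a − 204b = 264;  TP-R−TP-P: 36a − 391b = −43.1.
Solving gives a = 0.62115, b = 0.16742.
Gradient magnitude |∇z| = √(a² + b²) = √(0.38583 + 0.02803) = 0.64332.
True dip = arctan(0.64332) = 32.8°, dipping toward WSW (azimuth ≈ 255°).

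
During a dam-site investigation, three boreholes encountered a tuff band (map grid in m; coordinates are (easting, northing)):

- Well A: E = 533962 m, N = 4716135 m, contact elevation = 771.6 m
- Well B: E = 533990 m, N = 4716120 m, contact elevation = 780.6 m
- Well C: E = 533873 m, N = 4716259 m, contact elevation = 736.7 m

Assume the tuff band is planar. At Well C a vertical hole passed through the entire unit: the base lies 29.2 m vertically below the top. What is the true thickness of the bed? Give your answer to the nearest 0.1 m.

Let the plane be z = a·E + b·N + c.
Well B−Well A: 28a − 15b = 9;  Well C−Well A: −89a + 124b = −34.9.
Solving gives a = 0.27726, b = −0.08245.
|∇z| = √(a²+b²) = 0.28926, so dip δ = arctan(0.28926) = 16.13°.
True thickness = vertical thickness × cos δ = 29.2 × cos 16.13° = 28.1 m.

28.1 m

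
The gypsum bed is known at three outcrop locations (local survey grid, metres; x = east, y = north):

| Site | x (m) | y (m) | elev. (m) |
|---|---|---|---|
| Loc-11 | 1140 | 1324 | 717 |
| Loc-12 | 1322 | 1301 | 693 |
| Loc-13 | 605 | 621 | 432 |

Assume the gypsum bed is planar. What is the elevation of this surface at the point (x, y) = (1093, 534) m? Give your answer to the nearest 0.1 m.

Let the plane be z = a·x + b·y + c.
Loc-12−Loc-11: 182a − 23b = −24;  Loc-13−Loc-11: −535a − 703b = −285.
Solving gives a = −0.073561, b = 0.461387.
Then c = 717 − a·1140 − b·1324 = 189.98.
At (1093, 534): z = −80.4 + 246.4 + 189.98 = 356.0 m.

356.0 m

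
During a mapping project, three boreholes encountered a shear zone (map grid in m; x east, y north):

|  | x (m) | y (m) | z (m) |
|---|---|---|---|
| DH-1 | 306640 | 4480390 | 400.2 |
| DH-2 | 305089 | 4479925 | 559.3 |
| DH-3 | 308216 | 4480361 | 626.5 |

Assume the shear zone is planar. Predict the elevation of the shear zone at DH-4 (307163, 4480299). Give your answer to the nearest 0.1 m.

538.3 m

Two edge vectors: DH-1→DH-2 = (-1551, -465, 159.1), DH-1→DH-3 = (1576, -29, 226.3).
Normal n = (DH-1→DH-2) × (DH-1→DH-3) = (-100615.6, 601732.9, 777819).
So ∂z/∂x = −n_x/n_z = 0.129356058 and ∂z/∂y = −n_y/n_z = −0.773615584.
Intercept c from DH-1: 400.2 − 39665.74 + 3466099.53 = 3426833.99.
At (307163, 4480299): z = 39733.4 − 3466029.1 + 3426833.99 = 538.3 m.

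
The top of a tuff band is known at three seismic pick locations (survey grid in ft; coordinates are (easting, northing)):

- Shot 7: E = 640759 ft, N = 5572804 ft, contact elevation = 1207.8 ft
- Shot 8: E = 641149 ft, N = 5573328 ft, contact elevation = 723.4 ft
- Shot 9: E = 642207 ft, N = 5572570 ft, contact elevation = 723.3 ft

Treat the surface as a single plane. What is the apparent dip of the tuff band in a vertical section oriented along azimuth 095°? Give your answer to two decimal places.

20.70°

Two edge vectors: Shot 7→Shot 8 = (390, 524, -484.4), Shot 7→Shot 9 = (1448, -234, -484.5).
Normal n = (Shot 7→Shot 8) × (Shot 7→Shot 9) = (-367227.6, -512456.2, -850012).
So ∂z/∂E = −n_x/n_z = −0.43203 and ∂z/∂N = −n_y/n_z = −0.60288.
Unit vector along 095° is (sin 95°, cos 95°) = (0.9962, -0.0872).
Slope in that direction = a·(0.9962) + b·(-0.0872) = −0.37784.
Apparent dip = arctan|0.37784| = 20.70° (true dip is 36.6°, so apparent ≤ true as expected).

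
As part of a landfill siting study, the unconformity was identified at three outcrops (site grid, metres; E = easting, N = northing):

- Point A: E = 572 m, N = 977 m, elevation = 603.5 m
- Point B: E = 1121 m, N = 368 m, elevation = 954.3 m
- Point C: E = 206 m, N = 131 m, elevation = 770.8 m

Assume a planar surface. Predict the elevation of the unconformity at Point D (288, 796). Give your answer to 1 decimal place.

Two edge vectors: Point A→Point B = (549, -609, 350.8), Point A→Point C = (-366, -846, 167.3).
Normal n = (Point A→Point B) × (Point A→Point C) = (194891.1, -220240.5, -687348).
So ∂z/∂E = −n_x/n_z = 0.283541 and ∂z/∂N = −n_y/n_z = −0.320421.
Intercept c from Point A: 603.5 − 162.19 + 313.05 = 754.37.
At (288, 796): z = 81.7 − 255.1 + 754.37 = 581.0 m.

581.0 m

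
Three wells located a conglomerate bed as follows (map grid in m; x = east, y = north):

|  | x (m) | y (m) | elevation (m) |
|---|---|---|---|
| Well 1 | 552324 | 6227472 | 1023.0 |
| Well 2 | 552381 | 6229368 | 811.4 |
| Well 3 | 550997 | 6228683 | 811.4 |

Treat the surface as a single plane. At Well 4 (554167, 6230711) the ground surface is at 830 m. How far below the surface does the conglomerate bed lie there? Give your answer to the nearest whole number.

71 m

Let the plane be z = a·x + b·y + c.
Well 2−Well 1: 57a + 1896b = −211.6;  Well 3−Well 1: −1327a + 1211b = −211.6.
Solving gives a = 0.05607154, b = −0.11328907.
Then c = 1023 − a·552324 − b·6227472 = 675557.86.
At (554167, 6230711): z_contact = 31073.0 − 705871.5 + 675557.86 = 759.4 m.
Depth below ground = 830 − 759.4 = 71 m.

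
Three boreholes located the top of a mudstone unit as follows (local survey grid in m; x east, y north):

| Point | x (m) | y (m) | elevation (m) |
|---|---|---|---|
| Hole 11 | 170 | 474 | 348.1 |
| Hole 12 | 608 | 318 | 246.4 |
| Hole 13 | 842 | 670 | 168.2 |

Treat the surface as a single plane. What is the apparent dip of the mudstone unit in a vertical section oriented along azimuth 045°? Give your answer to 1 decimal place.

12.2°

Two edge vectors: Hole 11→Hole 12 = (438, -156, -101.7), Hole 11→Hole 13 = (672, 196, -179.9).
Normal n = (Hole 11→Hole 12) × (Hole 11→Hole 13) = (47997.6, 10453.8, 190680).
So ∂z/∂x = −n_x/n_z = −0.25172 and ∂z/∂y = −n_y/n_z = −0.05482.
Unit vector along 045° is (sin 45°, cos 45°) = (0.7071, 0.7071).
Slope in that direction = a·(0.7071) + b·(0.7071) = −0.21676.
Apparent dip = arctan|0.21676| = 12.2° (true dip is 14.4°, so apparent ≤ true as expected).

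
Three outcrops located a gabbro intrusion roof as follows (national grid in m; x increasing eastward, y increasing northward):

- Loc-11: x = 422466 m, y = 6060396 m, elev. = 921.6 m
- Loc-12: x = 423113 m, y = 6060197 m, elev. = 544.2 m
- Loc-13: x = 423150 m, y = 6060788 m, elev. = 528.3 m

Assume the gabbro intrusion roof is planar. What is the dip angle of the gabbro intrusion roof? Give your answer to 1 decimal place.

30.1°

Let the plane be z = a·x + b·y + c.
Loc-12−Loc-11: 647a − 199b = −377.4;  Loc-13−Loc-11: 684a + 392b = −393.3.
Solving gives a = −0.58041, b = 0.00943.
Gradient magnitude |∇z| = √(a² + b²) = √(0.33687 + 0.00009) = 0.58048.
True dip = arctan(0.58048) = 30.1°, dipping toward E (azimuth ≈ 091°).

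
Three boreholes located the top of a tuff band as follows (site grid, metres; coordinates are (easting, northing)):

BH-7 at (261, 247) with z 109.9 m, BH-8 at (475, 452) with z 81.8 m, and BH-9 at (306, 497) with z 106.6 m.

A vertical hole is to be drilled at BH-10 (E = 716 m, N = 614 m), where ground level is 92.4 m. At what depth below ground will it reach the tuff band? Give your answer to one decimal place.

43.1 m

Let the plane be z = a·E + b·N + c.
BH-8−BH-7: 214a + 205b = −28.1;  BH-9−BH-7: 45a + 250b = −3.3.
Solving gives a = −0.14339, b = 0.01261.
Then c = 109.9 − a·261 − b·247 = 144.21.
At (716, 614): z_contact = −102.67 + 7.74 + 144.21 = 49.29 m.
Depth below ground = 92.4 − 49.29 = 43.1 m.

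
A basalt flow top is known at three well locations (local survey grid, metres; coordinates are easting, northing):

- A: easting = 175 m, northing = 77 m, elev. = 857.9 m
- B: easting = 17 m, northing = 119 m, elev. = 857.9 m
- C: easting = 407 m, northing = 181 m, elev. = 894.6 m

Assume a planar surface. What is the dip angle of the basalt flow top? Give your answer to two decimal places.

12.91°

Let the plane be z = a·easting + b·northing + c.
B−A: −158a + 42b = 0;  C−A: 232a + 104b = 36.7.
Solving gives a = 0.05889, b = 0.22152.
Gradient magnitude |∇z| = √(a² + b²) = √(0.00347 + 0.04907) = 0.22922.
True dip = arctan(0.22922) = 12.91°, dipping toward SSW (azimuth ≈ 195°).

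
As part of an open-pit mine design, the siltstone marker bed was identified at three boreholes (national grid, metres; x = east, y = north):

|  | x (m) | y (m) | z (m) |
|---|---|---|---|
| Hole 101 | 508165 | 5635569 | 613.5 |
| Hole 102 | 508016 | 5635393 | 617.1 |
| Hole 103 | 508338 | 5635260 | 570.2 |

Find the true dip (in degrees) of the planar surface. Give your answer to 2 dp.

7.82°

Let the plane be z = a·x + b·y + c.
Hole 102−Hole 101: −149a − 176b = 3.6;  Hole 103−Hole 101: 173a − 309b = −43.3.
Solving gives a = −0.11418, b = 0.07621.
Gradient magnitude |∇z| = √(a² + b²) = √(0.01304 + 0.00581) = 0.13727.
True dip = arctan(0.13727) = 7.82°, dipping toward ESE (azimuth ≈ 124°).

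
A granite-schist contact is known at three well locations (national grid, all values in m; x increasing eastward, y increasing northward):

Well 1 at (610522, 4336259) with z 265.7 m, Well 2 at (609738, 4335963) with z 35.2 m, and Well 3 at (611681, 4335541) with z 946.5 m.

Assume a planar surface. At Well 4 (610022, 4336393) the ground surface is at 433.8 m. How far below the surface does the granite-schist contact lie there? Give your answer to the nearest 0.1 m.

Two edge vectors: Well 1→Well 2 = (-784, -296, -230.5), Well 1→Well 3 = (1159, -718, 680.8).
Normal n = (Well 1→Well 2) × (Well 1→Well 3) = (-367015.8, 266597.7, 905976).
So ∂z/∂x = −n_x/n_z = 0.405105433 and ∂z/∂y = −n_y/n_z = −0.294265742.
Intercept c from Well 1: 265.7 − 247325.78 + 1276012.47 = 1028952.39.
At (610022, 4336393): z_contact = 247123.23 − 1276051.90 + 1028952.39 = 23.72 m.
Depth below ground = 433.8 − 23.72 = 410.1 m.

410.1 m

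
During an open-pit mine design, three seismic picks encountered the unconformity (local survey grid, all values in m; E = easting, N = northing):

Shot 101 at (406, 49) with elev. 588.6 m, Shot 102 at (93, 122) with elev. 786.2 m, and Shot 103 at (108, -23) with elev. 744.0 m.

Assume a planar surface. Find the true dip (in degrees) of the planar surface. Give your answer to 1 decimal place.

Let the plane be z = a·E + b·N + c.
Shot 102−Shot 101: −313a + 73b = 197.6;  Shot 103−Shot 101: −298a − 72b = 155.4.
Solving gives a = −0.57736, b = 0.23131.
Gradient magnitude |∇z| = √(a² + b²) = √(0.33335 + 0.05350) = 0.62197.
True dip = arctan(0.62197) = 31.9°, dipping toward ESE (azimuth ≈ 112°).

31.9°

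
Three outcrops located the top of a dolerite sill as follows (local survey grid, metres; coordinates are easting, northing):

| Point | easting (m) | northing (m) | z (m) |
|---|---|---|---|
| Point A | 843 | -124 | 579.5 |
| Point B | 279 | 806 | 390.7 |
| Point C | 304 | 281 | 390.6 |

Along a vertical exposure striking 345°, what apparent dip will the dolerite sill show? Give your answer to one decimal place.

Two edge vectors: Point A→Point B = (-564, 930, -188.8), Point A→Point C = (-539, 405, -188.9).
Normal n = (Point A→Point B) × (Point A→Point C) = (-99213, -4776.4, 272850).
So ∂z/∂easting = −n_x/n_z = 0.36362 and ∂z/∂northing = −n_y/n_z = 0.01751.
Unit vector along 345° is (sin 345°, cos 345°) = (-0.2588, 0.9659).
Slope in that direction = a·(-0.2588) + b·(0.9659) = −0.07720.
Apparent dip = arctan|0.07720| = 4.4° (true dip is 20.0°, so apparent ≤ true as expected).

4.4°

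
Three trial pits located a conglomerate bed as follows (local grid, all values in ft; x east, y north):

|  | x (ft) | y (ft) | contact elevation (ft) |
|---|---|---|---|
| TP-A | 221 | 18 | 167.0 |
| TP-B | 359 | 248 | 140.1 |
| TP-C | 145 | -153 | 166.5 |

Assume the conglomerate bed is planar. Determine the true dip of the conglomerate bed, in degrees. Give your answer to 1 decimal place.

40.2°

Let the plane be z = a·x + b·y + c.
TP-B−TP-A: 138a + 230b = −26.9;  TP-C−TP-A: −76a − 171b = −0.5.
Solving gives a = −0.77066, b = 0.34544.
Gradient magnitude |∇z| = √(a² + b²) = √(0.59392 + 0.11933) = 0.84454.
True dip = arctan(0.84454) = 40.2°, dipping toward ESE (azimuth ≈ 114°).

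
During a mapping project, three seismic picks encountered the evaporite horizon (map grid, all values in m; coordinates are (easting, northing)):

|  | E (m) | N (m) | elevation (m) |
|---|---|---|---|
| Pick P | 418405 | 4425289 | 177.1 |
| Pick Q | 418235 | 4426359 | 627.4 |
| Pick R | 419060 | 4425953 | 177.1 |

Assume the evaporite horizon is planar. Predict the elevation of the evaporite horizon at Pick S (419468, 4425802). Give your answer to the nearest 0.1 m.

Two edge vectors: Pick P→Pick Q = (-170, 1070, 450.3), Pick P→Pick R = (655, 664, 0).
Normal n = (Pick P→Pick Q) × (Pick P→Pick R) = (-298999.2, 294946.5, -813730).
So ∂z/∂E = −n_x/n_z = −0.367442764 and ∂z/∂N = −n_y/n_z = 0.362462365.
Intercept c from Pick P: 177.1 + 153739.89 − 1604000.72 = −1450083.73.
At (419468, 4425802): z = −154130.5 + 1604186.7 − 1450083.73 = -27.5 m.

-27.5 m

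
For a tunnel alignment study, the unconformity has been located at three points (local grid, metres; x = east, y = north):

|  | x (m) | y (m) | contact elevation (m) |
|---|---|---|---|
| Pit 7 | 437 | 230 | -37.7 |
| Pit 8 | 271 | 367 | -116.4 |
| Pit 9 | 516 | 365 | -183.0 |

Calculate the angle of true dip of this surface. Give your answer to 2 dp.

Let the plane be z = a·x + b·y + c.
Pit 8−Pit 7: −166a + 137b = −78.7;  Pit 9−Pit 7: 79a + 135b = −145.3.
Solving gives a = −0.27929, b = −0.91286.
Gradient magnitude |∇z| = √(a² + b²) = √(0.07800 + 0.83331) = 0.95463.
True dip = arctan(0.95463) = 43.67°, dipping toward NNE (azimuth ≈ 017°).

43.67°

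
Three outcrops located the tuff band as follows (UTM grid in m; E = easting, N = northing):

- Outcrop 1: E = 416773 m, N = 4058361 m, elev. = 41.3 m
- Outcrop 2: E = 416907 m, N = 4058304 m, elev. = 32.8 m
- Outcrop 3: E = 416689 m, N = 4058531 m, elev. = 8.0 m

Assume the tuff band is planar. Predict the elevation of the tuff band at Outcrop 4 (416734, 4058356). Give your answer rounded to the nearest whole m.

Let the plane be z = a·E + b·N + c.
Outcrop 2−Outcrop 1: 134a − 57b = −8.5;  Outcrop 3−Outcrop 1: −84a + 170b = −33.3.
Solving gives a = −0.18581036, b = −0.28769453.
Then c = 41.3 − a·416773 − b·4058361 = 1245050.31.
At (416734, 4058356): z = −77433.5 − 1167566.8 + 1245050.31 = 50.0 m.

50 m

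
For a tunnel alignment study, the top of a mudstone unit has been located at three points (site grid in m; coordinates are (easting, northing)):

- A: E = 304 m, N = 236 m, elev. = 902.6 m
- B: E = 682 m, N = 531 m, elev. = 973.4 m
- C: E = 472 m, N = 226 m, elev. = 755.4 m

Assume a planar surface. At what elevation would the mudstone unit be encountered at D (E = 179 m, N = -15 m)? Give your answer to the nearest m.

Let the plane be z = a·E + b·N + c.
B−A: 378a + 295b = 70.8;  C−A: 168a − 10b = −147.2.
Solving gives a = −0.80082, b = 1.26614.
Then c = 902.6 − a·304 − b·236 = 847.24.
At (179, -15): z = −143.3 − 19.0 + 847.24 = 684.9 m.

685 m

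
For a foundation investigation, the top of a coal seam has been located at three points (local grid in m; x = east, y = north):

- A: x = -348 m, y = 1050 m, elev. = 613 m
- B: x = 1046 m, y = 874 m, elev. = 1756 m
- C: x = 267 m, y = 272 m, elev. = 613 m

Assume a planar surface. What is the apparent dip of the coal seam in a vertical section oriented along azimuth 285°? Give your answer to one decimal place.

Two edge vectors: A→B = (1394, -176, 1143), A→C = (615, -778, 0).
Normal n = (A→B) × (A→C) = (889254, 702945, -976292).
So ∂z/∂x = −n_x/n_z = 0.91085 and ∂z/∂y = −n_y/n_z = 0.72002.
Unit vector along 285° is (sin 285°, cos 285°) = (-0.9659, 0.2588).
Slope in that direction = a·(-0.9659) + b·(0.2588) = −0.69346.
Apparent dip = arctan|0.69346| = 34.7° (true dip is 49.3°, so apparent ≤ true as expected).

34.7°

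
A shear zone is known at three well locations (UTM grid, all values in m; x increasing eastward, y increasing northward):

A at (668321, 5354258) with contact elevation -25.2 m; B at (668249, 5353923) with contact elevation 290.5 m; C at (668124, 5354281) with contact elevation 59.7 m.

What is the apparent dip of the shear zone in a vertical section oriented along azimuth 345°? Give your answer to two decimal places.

Two edge vectors: A→B = (-72, -335, 315.7), A→C = (-197, 23, 84.9).
Normal n = (A→B) × (A→C) = (-35702.6, -56080.1, -67651).
So ∂z/∂x = −n_x/n_z = −0.52775 and ∂z/∂y = −n_y/n_z = −0.82896.
Unit vector along 345° is (sin 345°, cos 345°) = (-0.2588, 0.9659).
Slope in that direction = a·(-0.2588) + b·(0.9659) = −0.66412.
Apparent dip = arctan|0.66412| = 33.59° (true dip is 44.5°, so apparent ≤ true as expected).

33.59°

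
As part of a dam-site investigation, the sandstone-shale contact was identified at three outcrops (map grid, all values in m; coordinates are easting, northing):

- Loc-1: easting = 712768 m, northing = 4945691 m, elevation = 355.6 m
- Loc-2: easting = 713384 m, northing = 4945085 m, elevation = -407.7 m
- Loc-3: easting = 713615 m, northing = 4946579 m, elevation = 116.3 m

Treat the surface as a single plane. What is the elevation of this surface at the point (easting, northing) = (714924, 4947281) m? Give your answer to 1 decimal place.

-569.1 m

Let the plane be z = a·easting + b·northing + c.
Loc-2−Loc-1: 616a − 606b = −763.3;  Loc-3−Loc-1: 847a + 888b = −239.3.
Solving gives a = −0.776038820, b = 0.470726216.
Then c = 355.6 − a·712768 − b·4945691 = −1774575.17.
At (714924, 4947281): z = −554808.8 + 2328814.9 − 1774575.17 = -569.1 m.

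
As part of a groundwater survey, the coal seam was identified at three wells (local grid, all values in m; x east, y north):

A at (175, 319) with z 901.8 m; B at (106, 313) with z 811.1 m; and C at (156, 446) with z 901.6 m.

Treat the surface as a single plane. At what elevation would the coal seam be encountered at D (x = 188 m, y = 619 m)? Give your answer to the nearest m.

976 m

Let the plane be z = a·x + b·y + c.
B−A: −69a − 6b = −90.7;  C−A: −19a + 127b = −0.2.
Solving gives a = 1.29775, b = 0.19258.
Then c = 901.8 − a·175 − b·319 = 613.26.
At (188, 619): z = 244.0 + 119.2 + 613.26 = 976.4 m.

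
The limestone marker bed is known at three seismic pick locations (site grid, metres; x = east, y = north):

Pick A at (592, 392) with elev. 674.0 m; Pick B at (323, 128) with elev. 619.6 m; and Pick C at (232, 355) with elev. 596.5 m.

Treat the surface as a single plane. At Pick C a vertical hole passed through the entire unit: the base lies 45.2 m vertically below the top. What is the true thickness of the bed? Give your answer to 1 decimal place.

44.2 m

Two edge vectors: Pick A→Pick B = (-269, -264, -54.4), Pick A→Pick C = (-360, -37, -77.5).
Normal n = (Pick A→Pick B) × (Pick A→Pick C) = (18447.2, -1263.5, -85087).
So ∂z/∂x = −n_x/n_z = 0.21680 and ∂z/∂y = −n_y/n_z = −0.01485.
|∇z| = √(a²+b²) = 0.21731, so dip δ = arctan(0.21731) = 12.26°.
True thickness = vertical thickness × cos δ = 45.2 × cos 12.26° = 44.2 m.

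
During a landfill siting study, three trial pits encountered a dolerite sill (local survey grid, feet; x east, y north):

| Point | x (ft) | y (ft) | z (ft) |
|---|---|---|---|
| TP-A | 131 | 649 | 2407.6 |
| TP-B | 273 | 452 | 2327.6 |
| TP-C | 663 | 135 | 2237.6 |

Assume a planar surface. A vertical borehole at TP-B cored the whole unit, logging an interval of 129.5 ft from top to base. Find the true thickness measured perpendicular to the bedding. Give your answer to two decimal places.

109.73 ft

Let the plane be z = a·x + b·y + c.
TP-B−TP-A: 142a − 197b = −80;  TP-C−TP-A: 532a − 514b = −170.
Solving gives a = 0.23982, b = 0.57895.
|∇z| = √(a²+b²) = 0.62666, so dip δ = arctan(0.62666) = 32.07°.
True thickness = vertical thickness × cos δ = 129.5 × cos 32.07° = 109.73 ft.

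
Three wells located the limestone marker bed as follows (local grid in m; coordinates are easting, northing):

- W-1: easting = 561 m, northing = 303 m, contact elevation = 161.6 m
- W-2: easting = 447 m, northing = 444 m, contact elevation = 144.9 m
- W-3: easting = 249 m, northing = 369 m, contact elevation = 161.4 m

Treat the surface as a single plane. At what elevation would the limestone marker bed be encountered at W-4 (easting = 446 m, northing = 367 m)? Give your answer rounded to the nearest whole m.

Two edge vectors: W-1→W-2 = (-114, 141, -16.7), W-1→W-3 = (-312, 66, -0.2).
Normal n = (W-1→W-2) × (W-1→W-3) = (1074, 5187.6, 36468).
So ∂z/∂easting = −n_x/n_z = −0.02945 and ∂z/∂northing = −n_y/n_z = −0.14225.
Intercept c from W-1: 161.6 + 16.52 + 43.10 = 221.22.
At (446, 367): z = −13.1 − 52.2 + 221.22 = 155.9 m.

156 m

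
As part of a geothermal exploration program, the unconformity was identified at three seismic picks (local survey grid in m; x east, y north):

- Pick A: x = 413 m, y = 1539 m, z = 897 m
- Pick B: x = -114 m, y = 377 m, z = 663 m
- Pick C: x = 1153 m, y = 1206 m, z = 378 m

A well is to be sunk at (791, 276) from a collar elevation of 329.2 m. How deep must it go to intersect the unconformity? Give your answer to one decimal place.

Two edge vectors: Pick A→Pick B = (-527, -1162, -234), Pick A→Pick C = (740, -333, -519).
Normal n = (Pick A→Pick B) × (Pick A→Pick C) = (525156, -446673, 1035371).
So ∂z/∂x = −n_x/n_z = −0.507215 and ∂z/∂y = −n_y/n_z = 0.431413.
Intercept c from Pick A: 897 + 209.48 − 663.95 = 442.53.
At (791, 276): z_contact = −401.21 + 119.07 + 442.53 = 160.40 m.
Depth below ground = 329.2 − 160.40 = 168.8 m.

168.8 m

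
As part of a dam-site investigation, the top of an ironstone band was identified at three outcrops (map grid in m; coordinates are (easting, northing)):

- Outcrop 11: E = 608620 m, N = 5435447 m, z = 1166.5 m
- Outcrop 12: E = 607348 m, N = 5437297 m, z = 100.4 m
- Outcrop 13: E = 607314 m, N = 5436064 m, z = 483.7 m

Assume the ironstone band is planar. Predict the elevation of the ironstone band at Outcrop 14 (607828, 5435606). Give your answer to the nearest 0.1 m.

Let the plane be z = a·E + b·N + c.
Outcrop 12−Outcrop 11: −1272a + 1850b = −1066.1;  Outcrop 13−Outcrop 11: −1306a + 617b = −682.8.
Solving gives a = 0.371118253, b = −0.321101395.
Then c = 1166.5 − a·608620 − b·5435447 = 1520626.13.
At (607828, 5435606): z = 225576.1 − 1745380.7 + 1520626.13 = 821.5 m.

821.5 m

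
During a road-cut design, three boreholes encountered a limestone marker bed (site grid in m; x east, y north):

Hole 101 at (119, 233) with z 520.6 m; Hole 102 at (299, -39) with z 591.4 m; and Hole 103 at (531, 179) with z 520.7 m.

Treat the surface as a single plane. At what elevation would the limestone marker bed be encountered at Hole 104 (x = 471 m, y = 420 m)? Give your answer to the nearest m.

Two edge vectors: Hole 101→Hole 102 = (180, -272, 70.8), Hole 101→Hole 103 = (412, -54, 0.1).
Normal n = (Hole 101→Hole 102) × (Hole 101→Hole 103) = (3796, 29151.6, 102344).
So ∂z/∂x = −n_x/n_z = −0.03709 and ∂z/∂y = −n_y/n_z = −0.28484.
Intercept c from Hole 101: 520.6 + 4.41 + 66.37 = 591.38.
At (471, 420): z = −17.5 − 119.6 + 591.38 = 454.3 m.

454 m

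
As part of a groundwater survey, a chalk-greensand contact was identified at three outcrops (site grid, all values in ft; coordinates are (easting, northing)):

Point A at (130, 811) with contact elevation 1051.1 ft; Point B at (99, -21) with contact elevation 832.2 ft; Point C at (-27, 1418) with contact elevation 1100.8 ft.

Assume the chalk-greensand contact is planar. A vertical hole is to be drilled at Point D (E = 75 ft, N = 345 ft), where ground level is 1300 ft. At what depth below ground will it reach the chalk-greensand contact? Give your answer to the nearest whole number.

Let the plane be z = a·E + b·N + c.
Point B−Point A: −31a − 832b = −218.9;  Point C−Point A: −157a + 607b = 49.7.
Solving gives a = 0.61243, b = 0.24028.
Then c = 1051.1 − a·130 − b·811 = 776.62.
At (75, 345): z_contact = 45.9 + 82.9 + 776.62 = 905.4 ft.
Depth below ground = 1300 − 905.4 = 395 ft.

395 ft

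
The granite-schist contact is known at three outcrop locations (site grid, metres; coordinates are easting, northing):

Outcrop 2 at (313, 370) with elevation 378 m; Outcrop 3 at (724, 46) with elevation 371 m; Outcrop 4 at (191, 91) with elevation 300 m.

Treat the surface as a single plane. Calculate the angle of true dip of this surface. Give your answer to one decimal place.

Two edge vectors: Outcrop 2→Outcrop 3 = (411, -324, -7), Outcrop 2→Outcrop 4 = (-122, -279, -78).
Normal n = (Outcrop 2→Outcrop 3) × (Outcrop 2→Outcrop 4) = (23319, 32912, -154197).
So ∂z/∂easting = −n_x/n_z = 0.15123 and ∂z/∂northing = −n_y/n_z = 0.21344.
Gradient magnitude |∇z| = √(a² + b²) = √(0.02287 + 0.04556) = 0.26159.
True dip = arctan(0.26159) = 14.7°, dipping toward SW (azimuth ≈ 215°).

14.7°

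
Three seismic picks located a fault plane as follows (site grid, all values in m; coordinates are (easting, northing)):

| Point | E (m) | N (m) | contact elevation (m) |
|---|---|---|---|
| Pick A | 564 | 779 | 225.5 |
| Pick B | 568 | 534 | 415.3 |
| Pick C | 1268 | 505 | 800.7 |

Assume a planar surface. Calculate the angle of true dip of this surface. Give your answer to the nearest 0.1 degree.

42.8°

Two edge vectors: Pick A→Pick B = (4, -245, 189.8), Pick A→Pick C = (704, -274, 575.2).
Normal n = (Pick A→Pick B) × (Pick A→Pick C) = (-88918.8, 131318.4, 171384).
So ∂z/∂E = −n_x/n_z = 0.51883 and ∂z/∂N = −n_y/n_z = −0.76622.
Gradient magnitude |∇z| = √(a² + b²) = √(0.26918 + 0.58710) = 0.92535.
True dip = arctan(0.92535) = 42.8°, dipping toward NW (azimuth ≈ 326°).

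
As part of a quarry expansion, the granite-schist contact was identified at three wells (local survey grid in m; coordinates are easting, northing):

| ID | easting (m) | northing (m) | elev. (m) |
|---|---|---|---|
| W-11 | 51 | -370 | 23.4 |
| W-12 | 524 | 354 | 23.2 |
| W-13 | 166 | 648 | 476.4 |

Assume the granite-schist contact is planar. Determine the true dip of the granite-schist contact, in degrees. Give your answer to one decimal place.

Two edge vectors: W-11→W-12 = (473, 724, -0.2), W-11→W-13 = (115, 1018, 453).
Normal n = (W-11→W-12) × (W-11→W-13) = (328175.6, -214292, 398254).
So ∂z/∂easting = −n_x/n_z = −0.82404 and ∂z/∂northing = −n_y/n_z = 0.53808.
Gradient magnitude |∇z| = √(a² + b²) = √(0.67904 + 0.28953) = 0.98416.
True dip = arctan(0.98416) = 44.5°, dipping toward ESE (azimuth ≈ 123°).

44.5°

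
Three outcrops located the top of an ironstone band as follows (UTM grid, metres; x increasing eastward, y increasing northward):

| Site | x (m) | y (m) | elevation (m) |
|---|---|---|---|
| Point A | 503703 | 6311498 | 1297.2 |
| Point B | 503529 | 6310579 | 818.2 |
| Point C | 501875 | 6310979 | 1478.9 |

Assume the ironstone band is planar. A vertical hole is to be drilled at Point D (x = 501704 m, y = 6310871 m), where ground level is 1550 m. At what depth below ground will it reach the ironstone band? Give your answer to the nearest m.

88 m

Let the plane be z = a·x + b·y + c.
Point B−Point A: −174a − 919b = −479;  Point C−Point A: −1828a − 519b = 181.7.
Solving gives a = −0.26143464, b = 0.57071777.
Then c = 1297.2 − a·503703 − b·6311498 = −3469101.43.
At (501704, 6310871): z_contact = −131162.8 + 3601726.2 − 3469101.43 = 1462.0 m.
Depth below ground = 1550 − 1462.0 = 88 m.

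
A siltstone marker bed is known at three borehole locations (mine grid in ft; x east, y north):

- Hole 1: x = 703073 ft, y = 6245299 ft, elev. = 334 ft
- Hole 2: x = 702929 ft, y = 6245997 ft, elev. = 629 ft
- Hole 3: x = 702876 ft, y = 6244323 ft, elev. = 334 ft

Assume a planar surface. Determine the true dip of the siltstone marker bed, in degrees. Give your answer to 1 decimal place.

46.6°

Let the plane be z = a·x + b·y + c.
Hole 2−Hole 1: −144a + 698b = 295;  Hole 3−Hole 1: −197a − 976b = 0.
Solving gives a = −1.03550, b = 0.20901.
Gradient magnitude |∇z| = √(a² + b²) = √(1.07225 + 0.04368) = 1.05638.
True dip = arctan(1.05638) = 46.6°, dipping toward ESE (azimuth ≈ 101°).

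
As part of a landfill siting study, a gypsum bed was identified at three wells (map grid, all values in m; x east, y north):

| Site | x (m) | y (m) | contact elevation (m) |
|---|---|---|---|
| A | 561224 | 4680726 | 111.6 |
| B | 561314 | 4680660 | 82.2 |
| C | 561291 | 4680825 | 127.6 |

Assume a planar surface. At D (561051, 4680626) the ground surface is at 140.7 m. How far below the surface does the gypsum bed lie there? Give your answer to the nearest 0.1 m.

30.6 m

Let the plane be z = a·x + b·y + c.
B−A: 90a − 66b = −29.4;  C−A: 67a + 99b = 16.
Solving gives a = −0.139108911, b = 0.255760576.
Then c = 111.6 − a·561224 − b·4680726 = −1118962.32.
At (561051, 4680626): z_contact = −78047.19 + 1197119.60 − 1118962.32 = 110.09 m.
Depth below ground = 140.7 − 110.09 = 30.6 m.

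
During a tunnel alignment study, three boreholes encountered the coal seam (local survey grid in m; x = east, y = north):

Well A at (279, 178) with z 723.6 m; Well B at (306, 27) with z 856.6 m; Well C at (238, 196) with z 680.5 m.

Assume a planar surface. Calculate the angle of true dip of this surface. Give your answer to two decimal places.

Two edge vectors: Well A→Well B = (27, -151, 133), Well A→Well C = (-41, 18, -43.1).
Normal n = (Well A→Well B) × (Well A→Well C) = (4114.1, -4289.3, -5705).
So ∂z/∂x = −n_x/n_z = 0.72114 and ∂z/∂y = −n_y/n_z = −0.75185.
Gradient magnitude |∇z| = √(a² + b²) = √(0.52004 + 0.56528) = 1.04179.
True dip = arctan(1.04179) = 46.17°, dipping toward NW (azimuth ≈ 316°).

46.17°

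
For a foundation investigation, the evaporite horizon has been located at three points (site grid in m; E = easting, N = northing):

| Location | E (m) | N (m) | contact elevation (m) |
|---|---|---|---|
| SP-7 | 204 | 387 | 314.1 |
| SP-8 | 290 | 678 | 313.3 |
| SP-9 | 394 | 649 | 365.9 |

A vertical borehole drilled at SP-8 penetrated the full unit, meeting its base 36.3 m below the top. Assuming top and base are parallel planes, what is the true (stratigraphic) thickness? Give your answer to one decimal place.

Let the plane be z = a·E + b·N + c.
SP-8−SP-7: 86a + 291b = −0.8;  SP-9−SP-7: 190a + 262b = 51.8.
Solving gives a = 0.46655, b = −0.14063.
|∇z| = √(a²+b²) = 0.48729, so dip δ = arctan(0.48729) = 25.98°.
True thickness = vertical thickness × cos δ = 36.3 × cos 25.98° = 32.6 m.

32.6 m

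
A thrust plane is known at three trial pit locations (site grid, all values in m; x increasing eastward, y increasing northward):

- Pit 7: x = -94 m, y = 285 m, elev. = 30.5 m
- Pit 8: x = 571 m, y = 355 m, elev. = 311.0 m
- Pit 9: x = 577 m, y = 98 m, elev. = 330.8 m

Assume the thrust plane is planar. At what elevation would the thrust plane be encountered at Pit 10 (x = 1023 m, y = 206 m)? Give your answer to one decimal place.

Two edge vectors: Pit 7→Pit 8 = (665, 70, 280.5), Pit 7→Pit 9 = (671, -187, 300.3).
Normal n = (Pit 7→Pit 8) × (Pit 7→Pit 9) = (73474.5, -11484, -171325).
So ∂z/∂x = −n_x/n_z = 0.428860 and ∂z/∂y = −n_y/n_z = −0.067030.
Intercept c from Pit 7: 30.5 + 40.31 + 19.10 = 89.92.
At (1023, 206): z = 438.7 − 13.8 + 89.92 = 514.8 m.

514.8 m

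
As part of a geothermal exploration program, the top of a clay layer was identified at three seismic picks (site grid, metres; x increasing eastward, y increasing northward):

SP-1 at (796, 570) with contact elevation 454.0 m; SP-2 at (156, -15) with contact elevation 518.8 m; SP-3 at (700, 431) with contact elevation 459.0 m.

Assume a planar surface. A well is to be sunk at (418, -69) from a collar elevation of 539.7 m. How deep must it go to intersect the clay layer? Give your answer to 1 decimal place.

Let the plane be z = a·x + b·y + c.
SP-2−SP-1: −640a − 585b = 64.8;  SP-3−SP-1: −96a − 139b = 5.
Solving gives a = −0.18543, b = 0.09210.
Then c = 454 − a·796 − b·570 = 549.11.
At (418, -69): z_contact = −77.51 − 6.35 + 549.11 = 465.24 m.
Depth below ground = 539.7 − 465.24 = 74.5 m.

74.5 m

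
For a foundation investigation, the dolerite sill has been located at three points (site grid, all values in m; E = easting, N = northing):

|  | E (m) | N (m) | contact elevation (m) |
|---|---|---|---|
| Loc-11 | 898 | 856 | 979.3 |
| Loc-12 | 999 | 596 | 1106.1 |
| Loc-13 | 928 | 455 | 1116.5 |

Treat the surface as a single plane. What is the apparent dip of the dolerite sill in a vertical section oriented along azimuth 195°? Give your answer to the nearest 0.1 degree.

10.0°

Two edge vectors: Loc-11→Loc-12 = (101, -260, 126.8), Loc-11→Loc-13 = (30, -401, 137.2).
Normal n = (Loc-11→Loc-12) × (Loc-11→Loc-13) = (15174.8, -10053.2, -32701).
So ∂z/∂E = −n_x/n_z = 0.46405 and ∂z/∂N = −n_y/n_z = −0.30743.
Unit vector along 195° is (sin 195°, cos 195°) = (-0.2588, -0.9659).
Slope in that direction = a·(-0.2588) + b·(-0.9659) = 0.17685.
Apparent dip = arctan|0.17685| = 10.0° (true dip is 29.1°, so apparent ≤ true as expected).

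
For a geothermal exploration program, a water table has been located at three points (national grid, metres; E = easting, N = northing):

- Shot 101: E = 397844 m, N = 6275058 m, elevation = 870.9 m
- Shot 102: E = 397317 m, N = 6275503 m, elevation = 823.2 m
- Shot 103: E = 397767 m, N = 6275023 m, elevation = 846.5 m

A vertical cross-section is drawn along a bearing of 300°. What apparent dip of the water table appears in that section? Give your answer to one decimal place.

6.8°

Two edge vectors: Shot 101→Shot 102 = (-527, 445, -47.7), Shot 101→Shot 103 = (-77, -35, -24.4).
Normal n = (Shot 101→Shot 102) × (Shot 101→Shot 103) = (-12527.5, -9185.9, 52710).
So ∂z/∂E = −n_x/n_z = 0.23767 and ∂z/∂N = −n_y/n_z = 0.17427.
Unit vector along 300° is (sin 300°, cos 300°) = (-0.8660, 0.5000).
Slope in that direction = a·(-0.8660) + b·(0.5000) = −0.11869.
Apparent dip = arctan|0.11869| = 6.8° (true dip is 16.4°, so apparent ≤ true as expected).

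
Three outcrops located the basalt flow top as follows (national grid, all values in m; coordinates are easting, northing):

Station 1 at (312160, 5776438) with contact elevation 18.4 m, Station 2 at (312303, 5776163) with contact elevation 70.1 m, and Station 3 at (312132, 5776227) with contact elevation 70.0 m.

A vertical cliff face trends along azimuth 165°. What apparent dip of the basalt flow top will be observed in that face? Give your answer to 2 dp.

11.46°

Two edge vectors: Station 1→Station 2 = (143, -275, 51.7), Station 1→Station 3 = (-28, -211, 51.6).
Normal n = (Station 1→Station 2) × (Station 1→Station 3) = (-3281.3, -8826.4, -37873).
So ∂z/∂easting = −n_x/n_z = −0.08664 and ∂z/∂northing = −n_y/n_z = −0.23305.
Unit vector along 165° is (sin 165°, cos 165°) = (0.2588, -0.9659).
Slope in that direction = a·(0.2588) + b·(-0.9659) = 0.20269.
Apparent dip = arctan|0.20269| = 11.46° (true dip is 14.0°, so apparent ≤ true as expected).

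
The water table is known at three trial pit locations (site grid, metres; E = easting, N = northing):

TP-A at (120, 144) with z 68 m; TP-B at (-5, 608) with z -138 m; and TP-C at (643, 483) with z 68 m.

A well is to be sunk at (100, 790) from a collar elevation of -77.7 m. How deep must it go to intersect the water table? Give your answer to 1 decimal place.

103.4 m

Two edge vectors: TP-A→TP-B = (-125, 464, -206), TP-A→TP-C = (523, 339, 0).
Normal n = (TP-A→TP-B) × (TP-A→TP-C) = (69834, -107738, -285047).
So ∂z/∂E = −n_x/n_z = 0.24499 and ∂z/∂N = −n_y/n_z = −0.37797.
Intercept c from TP-A: 68 − 29.40 + 54.43 = 93.03.
At (100, 790): z_contact = 24.50 − 298.59 + 93.03 = -181.07 m.
Depth below ground = -77.7 − (-181.07) = 103.4 m.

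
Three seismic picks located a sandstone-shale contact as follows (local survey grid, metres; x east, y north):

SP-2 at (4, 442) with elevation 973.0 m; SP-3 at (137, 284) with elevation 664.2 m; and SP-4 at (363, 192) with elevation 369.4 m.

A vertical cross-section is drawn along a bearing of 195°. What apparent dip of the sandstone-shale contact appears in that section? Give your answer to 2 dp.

Let the plane be z = a·x + b·y + c.
SP-3−SP-2: 133a − 158b = −308.8;  SP-4−SP-2: 359a − 250b = −603.6.
Solving gives a = −0.77406, b = 1.30285.
Unit vector along 195° is (sin 195°, cos 195°) = (-0.2588, -0.9659).
Slope in that direction = a·(-0.2588) + b·(-0.9659) = −1.05811.
Apparent dip = arctan|1.05811| = 46.62° (true dip is 56.6°, so apparent ≤ true as expected).

46.62°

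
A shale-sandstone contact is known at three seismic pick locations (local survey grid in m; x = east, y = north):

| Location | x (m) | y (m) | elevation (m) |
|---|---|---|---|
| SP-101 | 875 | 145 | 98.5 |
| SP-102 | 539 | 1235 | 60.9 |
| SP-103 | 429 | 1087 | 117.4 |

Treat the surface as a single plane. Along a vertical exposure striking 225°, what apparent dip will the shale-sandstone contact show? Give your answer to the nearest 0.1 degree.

18.3°

Let the plane be z = a·x + b·y + c.
SP-102−SP-101: −336a + 1090b = −37.6;  SP-103−SP-101: −446a + 942b = 18.9.
Solving gives a = −0.33025, b = −0.13630.
Unit vector along 225° is (sin 225°, cos 225°) = (-0.7071, -0.7071).
Slope in that direction = a·(-0.7071) + b·(-0.7071) = 0.32990.
Apparent dip = arctan|0.32990| = 18.3° (true dip is 19.7°, so apparent ≤ true as expected).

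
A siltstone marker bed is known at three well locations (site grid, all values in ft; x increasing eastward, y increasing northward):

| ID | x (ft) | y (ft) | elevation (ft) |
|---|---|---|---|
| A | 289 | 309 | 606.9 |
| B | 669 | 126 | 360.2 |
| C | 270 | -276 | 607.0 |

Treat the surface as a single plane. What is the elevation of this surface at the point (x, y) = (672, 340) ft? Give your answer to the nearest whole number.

363 ft

Two edge vectors: A→B = (380, -183, -246.7), A→C = (-19, -585, 0.1).
Normal n = (A→B) × (A→C) = (-144337.8, 4649.3, -225777).
So ∂z/∂x = −n_x/n_z = −0.63929 and ∂z/∂y = −n_y/n_z = 0.02059.
Intercept c from A: 606.9 + 184.76 − 6.36 = 785.29.
At (672, 340): z = −429.6 + 7.0 + 785.29 = 362.7 ft.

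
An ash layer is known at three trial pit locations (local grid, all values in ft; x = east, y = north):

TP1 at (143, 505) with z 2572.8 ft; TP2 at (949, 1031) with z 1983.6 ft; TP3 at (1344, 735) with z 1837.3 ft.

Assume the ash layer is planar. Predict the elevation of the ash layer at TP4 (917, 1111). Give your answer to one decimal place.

Let the plane be z = a·x + b·y + c.
TP2−TP1: 806a + 526b = −589.2;  TP3−TP1: 1201a + 230b = −735.5.
Solving gives a = −0.563144, b = −0.257236.
Then c = 2572.8 − a·143 − b·505 = 2783.23.
At (917, 1111): z = −516.4 − 285.8 + 2783.23 = 1981.0 ft.

1981.0 ft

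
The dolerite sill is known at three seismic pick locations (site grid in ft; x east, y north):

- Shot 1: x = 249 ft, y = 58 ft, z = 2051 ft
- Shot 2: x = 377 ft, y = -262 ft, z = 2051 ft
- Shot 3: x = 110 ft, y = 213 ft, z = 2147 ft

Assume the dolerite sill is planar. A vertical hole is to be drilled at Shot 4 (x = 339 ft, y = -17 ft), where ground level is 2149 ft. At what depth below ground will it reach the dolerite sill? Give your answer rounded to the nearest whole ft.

Let the plane be z = a·x + b·y + c.
Shot 2−Shot 1: 128a − 320b = 0;  Shot 3−Shot 1: −139a + 155b = 96.
Solving gives a = −1.24675, b = −0.49870.
Then c = 2051 − a·249 − b·58 = 2390.37.
At (339, -17): z_contact = −422.6 + 8.5 + 2390.37 = 1976.2 ft.
Depth below ground = 2149 − 1976.2 = 173 ft.

173 ft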